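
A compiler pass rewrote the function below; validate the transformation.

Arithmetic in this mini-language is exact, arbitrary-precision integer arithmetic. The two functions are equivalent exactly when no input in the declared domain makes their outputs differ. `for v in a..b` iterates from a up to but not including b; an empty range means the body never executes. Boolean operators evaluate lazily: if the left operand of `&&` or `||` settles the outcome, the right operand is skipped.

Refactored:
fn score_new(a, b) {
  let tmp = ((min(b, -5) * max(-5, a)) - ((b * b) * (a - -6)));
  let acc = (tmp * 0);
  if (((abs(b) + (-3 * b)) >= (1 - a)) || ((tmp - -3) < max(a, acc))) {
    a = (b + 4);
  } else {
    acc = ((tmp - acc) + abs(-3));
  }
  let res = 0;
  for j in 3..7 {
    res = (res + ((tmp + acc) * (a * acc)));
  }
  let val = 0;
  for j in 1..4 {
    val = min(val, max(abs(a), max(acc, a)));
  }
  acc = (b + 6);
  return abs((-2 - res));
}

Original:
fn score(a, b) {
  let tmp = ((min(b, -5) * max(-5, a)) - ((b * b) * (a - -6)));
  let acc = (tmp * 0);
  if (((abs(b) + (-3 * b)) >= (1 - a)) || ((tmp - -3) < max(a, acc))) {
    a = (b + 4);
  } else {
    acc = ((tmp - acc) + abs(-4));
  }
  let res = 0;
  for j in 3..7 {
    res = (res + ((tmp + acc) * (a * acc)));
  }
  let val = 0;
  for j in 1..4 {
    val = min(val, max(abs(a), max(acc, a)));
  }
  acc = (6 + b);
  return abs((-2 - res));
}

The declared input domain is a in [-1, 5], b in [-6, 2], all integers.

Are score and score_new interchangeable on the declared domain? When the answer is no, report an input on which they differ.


There is a counterexample at a=-1, b=0: 502 on one side, 414 on the other.
score: tmp=5, then acc=0, then (((abs(b) + (-3 * b)) >= (1 - a)) || ((tmp - -3) < max(a, acc))) is false, then acc=9, then res=0, then (j=3), then res=-126, then (j=4), then res=-252, then (j=5), then res=-378, then (j=6), then res=-504, then val=0, then (j=1), then val=0, then (j=2), then val=0, then (j=3), then val=0, then acc=6, then returns 502
score_new: tmp=5, then acc=0, then (((abs(b) + (-3 * b)) >= (1 - a)) || ((tmp - -3) < max(a, acc))) is false, then acc=8, then res=0, then (j=3), then res=-104, then (j=4), then res=-208, then (j=5), then res=-312, then (j=6), then res=-416, then val=0, then (j=1), then val=0, then (j=2), then val=0, then (j=3), then val=0, then acc=6, then returns 414
verdict: not equivalent; witness: a=-1, b=0


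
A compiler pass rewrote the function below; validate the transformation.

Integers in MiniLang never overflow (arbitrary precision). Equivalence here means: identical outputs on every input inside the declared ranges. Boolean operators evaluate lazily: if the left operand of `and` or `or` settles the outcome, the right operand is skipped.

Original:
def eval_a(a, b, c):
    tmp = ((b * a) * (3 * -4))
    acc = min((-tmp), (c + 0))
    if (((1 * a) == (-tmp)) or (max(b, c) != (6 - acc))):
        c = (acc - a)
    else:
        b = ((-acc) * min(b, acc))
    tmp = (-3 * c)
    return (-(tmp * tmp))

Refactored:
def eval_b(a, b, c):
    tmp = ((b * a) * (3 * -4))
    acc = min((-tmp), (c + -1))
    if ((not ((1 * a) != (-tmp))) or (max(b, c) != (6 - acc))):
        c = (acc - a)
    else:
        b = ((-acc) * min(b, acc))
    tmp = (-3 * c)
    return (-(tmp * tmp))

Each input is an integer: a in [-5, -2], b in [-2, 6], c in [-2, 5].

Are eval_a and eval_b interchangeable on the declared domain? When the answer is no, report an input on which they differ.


Try a=-5, b=-2, c=-2.
eval_a: tmp becomes -120; next acc becomes -2; next (((1 * a) == (-tmp)) or (max(b, c) != (6 - acc))) evaluates to true; next c becomes 3; next tmp becomes -9; next final value -81
eval_b: tmp becomes -120; next acc becomes -3; next ((not ((1 * a) != (-tmp))) or (max(b, c) != (6 - acc))) evaluates to true; next c becomes 2; next tmp becomes -6; next final value -36
-81 and -36 differ, so these are not the same function on this domain.
verdict: not equivalent; witness: a=-5, b=-2, c=-2


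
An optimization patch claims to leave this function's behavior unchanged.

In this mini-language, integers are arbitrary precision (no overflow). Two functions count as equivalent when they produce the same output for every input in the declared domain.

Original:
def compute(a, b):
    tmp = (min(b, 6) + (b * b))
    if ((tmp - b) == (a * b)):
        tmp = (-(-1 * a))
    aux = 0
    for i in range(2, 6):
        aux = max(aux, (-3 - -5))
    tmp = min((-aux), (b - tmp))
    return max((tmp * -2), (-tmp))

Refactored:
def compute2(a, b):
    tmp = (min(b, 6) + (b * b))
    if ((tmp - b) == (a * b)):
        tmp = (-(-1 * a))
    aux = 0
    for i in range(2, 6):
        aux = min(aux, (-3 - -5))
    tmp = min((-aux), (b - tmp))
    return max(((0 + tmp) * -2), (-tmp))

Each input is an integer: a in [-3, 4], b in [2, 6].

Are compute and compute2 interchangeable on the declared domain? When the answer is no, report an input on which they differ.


Try a=2, b=2.
compute: tmp=6, then ((tmp - b) == (a * b)) is true, then tmp=2, then aux=0, then (i=2), then aux=2, then (i=3), then aux=2, then (i=4), then aux=2, then (i=5), then aux=2, then tmp=-2, then returns 4
compute2: tmp=6, then ((tmp - b) == (a * b)) is true, then tmp=2, then aux=0, then (i=2), then aux=0, then (i=3), then aux=0, then (i=4), then aux=0, then (i=5), then aux=0, then tmp=0, then returns 0
4 vs 0 — the two versions disagree here.
verdict: not equivalent; witness: a=2, b=2


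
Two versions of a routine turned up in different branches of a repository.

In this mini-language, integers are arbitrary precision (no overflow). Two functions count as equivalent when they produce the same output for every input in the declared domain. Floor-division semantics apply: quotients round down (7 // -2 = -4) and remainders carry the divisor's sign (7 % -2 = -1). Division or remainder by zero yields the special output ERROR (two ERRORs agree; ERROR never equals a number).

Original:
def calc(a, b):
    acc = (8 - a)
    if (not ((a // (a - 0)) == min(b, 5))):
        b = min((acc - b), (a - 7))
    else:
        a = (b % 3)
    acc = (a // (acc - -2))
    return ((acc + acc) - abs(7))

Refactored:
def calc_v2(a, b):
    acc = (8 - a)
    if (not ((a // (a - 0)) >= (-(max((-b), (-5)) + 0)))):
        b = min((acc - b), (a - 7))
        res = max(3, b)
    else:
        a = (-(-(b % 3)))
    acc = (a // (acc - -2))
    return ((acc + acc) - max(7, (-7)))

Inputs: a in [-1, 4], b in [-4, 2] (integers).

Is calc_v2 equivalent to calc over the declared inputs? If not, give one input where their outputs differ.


The rewrite breaks on a=-1, b=-4, where the results are -9 and -7.
calc: acc becomes 9; next (not ((a // (a - 0)) == min(b, 5))) evaluates to true; next b becomes -8; next acc becomes -1; next final value -9
calc_v2: acc becomes 9; next (not ((a // (a - 0)) >= (-(max((-b), (-5)) + 0)))) evaluates to false; next a becomes 2; next acc becomes 0; next final value -7
verdict: not equivalent; witness: a=-1, b=-4


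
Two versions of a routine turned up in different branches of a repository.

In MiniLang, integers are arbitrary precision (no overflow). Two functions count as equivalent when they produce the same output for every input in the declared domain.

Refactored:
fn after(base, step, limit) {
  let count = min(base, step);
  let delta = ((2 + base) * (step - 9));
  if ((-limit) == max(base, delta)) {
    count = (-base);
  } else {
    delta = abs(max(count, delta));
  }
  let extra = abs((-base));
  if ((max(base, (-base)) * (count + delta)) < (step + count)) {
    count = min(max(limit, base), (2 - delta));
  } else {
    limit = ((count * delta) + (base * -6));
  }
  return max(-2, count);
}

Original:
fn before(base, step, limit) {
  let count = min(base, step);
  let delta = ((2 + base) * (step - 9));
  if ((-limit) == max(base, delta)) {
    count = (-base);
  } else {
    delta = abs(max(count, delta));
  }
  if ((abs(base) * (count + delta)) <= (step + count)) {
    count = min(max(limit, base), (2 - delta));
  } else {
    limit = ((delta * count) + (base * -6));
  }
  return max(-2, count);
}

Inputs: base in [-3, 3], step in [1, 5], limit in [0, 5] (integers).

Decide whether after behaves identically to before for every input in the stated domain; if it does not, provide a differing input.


The rewrite breaks on base=-2, step=2, limit=0, where the results are 0 and 2.
before: count=-2, then delta=0, then ((-limit) == max(base, delta)) is true, then count=2, then ((abs(base) * (count + delta)) <= (step + count)) is true, then count=0, then returns 0
after: count=-2, then delta=0, then ((-limit) == max(base, delta)) is true, then count=2, then extra=2, then ((max(base, (-base)) * (count + delta)) < (step + count)) is false, then limit=12, then returns 2
verdict: not equivalent; witness: base=-2, step=2, limit=0


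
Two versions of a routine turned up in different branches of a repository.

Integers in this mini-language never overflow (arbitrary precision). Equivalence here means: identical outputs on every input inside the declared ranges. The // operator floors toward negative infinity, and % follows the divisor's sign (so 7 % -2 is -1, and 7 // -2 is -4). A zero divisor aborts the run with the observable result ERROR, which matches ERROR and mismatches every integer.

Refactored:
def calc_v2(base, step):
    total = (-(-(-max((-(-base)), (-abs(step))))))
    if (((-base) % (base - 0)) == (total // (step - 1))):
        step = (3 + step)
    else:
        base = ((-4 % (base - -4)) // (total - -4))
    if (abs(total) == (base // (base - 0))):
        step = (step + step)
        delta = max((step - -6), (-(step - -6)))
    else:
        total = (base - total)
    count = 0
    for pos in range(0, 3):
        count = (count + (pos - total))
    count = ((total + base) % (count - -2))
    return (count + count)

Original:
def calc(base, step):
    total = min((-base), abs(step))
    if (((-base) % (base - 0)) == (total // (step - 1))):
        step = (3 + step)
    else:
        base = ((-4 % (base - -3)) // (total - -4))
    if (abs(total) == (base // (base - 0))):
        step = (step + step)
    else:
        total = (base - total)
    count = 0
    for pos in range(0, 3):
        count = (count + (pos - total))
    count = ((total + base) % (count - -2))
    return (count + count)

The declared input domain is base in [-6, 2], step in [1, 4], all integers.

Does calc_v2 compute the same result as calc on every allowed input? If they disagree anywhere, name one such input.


Try base=-6, step=2.
calc: total becomes 2; next (((-base) % (base - 0)) == (total // (step - 1))) evaluates to false; next base becomes -1; next (abs(total) == (base // (base - 0))) evaluates to false; next total becomes -3; next count becomes 0; next at pos=0:; next count becomes 3; next at pos=1:; next count becomes 7; next at pos=2:; next count becomes 12; next count becomes 10; next final value 20
calc_v2: total becomes 2; next (((-base) % (base - 0)) == (total // (step - 1))) evaluates to false; next base becomes 0; next hits division by zero so the output is ERROR
20 and ERROR differ, so these are not the same function on this domain.
verdict: not equivalent; witness: base=-6, step=2


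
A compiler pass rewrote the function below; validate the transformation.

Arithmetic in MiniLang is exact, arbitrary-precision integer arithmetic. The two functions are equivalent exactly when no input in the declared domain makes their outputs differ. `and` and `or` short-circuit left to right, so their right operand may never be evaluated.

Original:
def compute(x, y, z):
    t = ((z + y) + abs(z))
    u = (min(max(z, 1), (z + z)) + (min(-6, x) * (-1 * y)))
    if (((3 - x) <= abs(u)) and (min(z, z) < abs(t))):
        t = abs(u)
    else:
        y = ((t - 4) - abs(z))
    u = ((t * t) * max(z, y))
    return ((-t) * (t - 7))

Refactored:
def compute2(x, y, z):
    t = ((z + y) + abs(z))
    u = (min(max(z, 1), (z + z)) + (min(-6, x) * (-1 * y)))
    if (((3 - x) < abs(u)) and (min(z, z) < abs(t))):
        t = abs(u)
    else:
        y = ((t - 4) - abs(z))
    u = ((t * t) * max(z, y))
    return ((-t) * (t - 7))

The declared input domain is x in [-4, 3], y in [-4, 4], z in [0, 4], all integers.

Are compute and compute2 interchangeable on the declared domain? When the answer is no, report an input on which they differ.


Try x=-4, y=1, z=1.
compute: t=3, then u=7, then (((3 - x) <= abs(u)) and (min(z, z) < abs(t))) is true, then t=7, then u=49, then returns 0
compute2: t=3, then u=7, then (((3 - x) < abs(u)) and (min(z, z) < abs(t))) is false, then y=-2, then u=9, then returns 12
0 vs 12 — the two versions disagree here.
verdict: not equivalent; witness: x=-4, y=1, z=1


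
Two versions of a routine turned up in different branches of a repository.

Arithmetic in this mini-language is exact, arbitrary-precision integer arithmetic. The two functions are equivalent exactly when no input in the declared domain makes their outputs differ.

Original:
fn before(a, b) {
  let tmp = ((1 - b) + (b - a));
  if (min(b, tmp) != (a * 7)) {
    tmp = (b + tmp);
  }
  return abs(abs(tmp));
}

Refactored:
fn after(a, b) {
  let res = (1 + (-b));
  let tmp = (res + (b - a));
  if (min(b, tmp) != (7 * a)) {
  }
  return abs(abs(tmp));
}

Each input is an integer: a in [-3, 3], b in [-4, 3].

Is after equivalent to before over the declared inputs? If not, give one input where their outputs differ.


Input a=-3, b=-4: 0 from before versus 4 from after.
verdict: not equivalent; witness: a=-3, b=-4


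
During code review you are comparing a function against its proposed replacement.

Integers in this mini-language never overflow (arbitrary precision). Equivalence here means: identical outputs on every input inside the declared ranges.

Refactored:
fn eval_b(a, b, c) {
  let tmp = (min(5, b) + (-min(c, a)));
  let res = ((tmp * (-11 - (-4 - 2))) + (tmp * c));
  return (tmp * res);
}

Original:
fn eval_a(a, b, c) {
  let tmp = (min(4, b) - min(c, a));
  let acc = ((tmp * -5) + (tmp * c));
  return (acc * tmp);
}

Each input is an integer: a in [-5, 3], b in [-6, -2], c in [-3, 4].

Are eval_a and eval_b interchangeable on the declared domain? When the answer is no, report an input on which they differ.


The edit looks behavioral (`4` became `5`), but over these ranges it never changes the outcome.
Spot check at a=-1, b=-3, c=-2 — eval_a: tmp becomes -1; next acc becomes 7; next final value -7. eval_b: tmp becomes -1; next res becomes 7; next final value -7. Both give -7.
Checked all 360 inputs in the declared domain: the outputs agree on every one.
verdict: equivalent


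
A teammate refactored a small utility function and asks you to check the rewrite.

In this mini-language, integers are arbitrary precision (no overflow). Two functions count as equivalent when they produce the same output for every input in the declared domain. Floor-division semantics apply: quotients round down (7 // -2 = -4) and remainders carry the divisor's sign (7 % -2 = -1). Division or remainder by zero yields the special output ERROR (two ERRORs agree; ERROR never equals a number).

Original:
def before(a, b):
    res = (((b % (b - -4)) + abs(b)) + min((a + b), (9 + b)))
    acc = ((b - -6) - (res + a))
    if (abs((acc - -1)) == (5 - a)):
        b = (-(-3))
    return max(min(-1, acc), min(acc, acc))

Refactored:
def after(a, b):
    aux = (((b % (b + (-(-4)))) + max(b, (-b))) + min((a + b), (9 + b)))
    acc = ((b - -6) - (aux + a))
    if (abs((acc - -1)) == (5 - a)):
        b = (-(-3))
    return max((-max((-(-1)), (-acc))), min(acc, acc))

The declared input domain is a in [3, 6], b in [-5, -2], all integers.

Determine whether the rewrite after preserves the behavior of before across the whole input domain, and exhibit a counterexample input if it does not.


This is a faithful refactor — local variable names differ; and arithmetic usage differs; and min/max/abs usage differs, but the computed results match everywhere.
As a probe, take a=4, b=-3: before runs res := 4 | acc := -5 | (abs((acc - -1)) == (5 - a)): false | result -5; after runs aux := 4 | acc := -5 | (abs((acc - -1)) == (5 - a)): false | result -5; both end at -5.
Checked all 16 inputs in the declared domain: the outputs agree on every one.
verdict: equivalent


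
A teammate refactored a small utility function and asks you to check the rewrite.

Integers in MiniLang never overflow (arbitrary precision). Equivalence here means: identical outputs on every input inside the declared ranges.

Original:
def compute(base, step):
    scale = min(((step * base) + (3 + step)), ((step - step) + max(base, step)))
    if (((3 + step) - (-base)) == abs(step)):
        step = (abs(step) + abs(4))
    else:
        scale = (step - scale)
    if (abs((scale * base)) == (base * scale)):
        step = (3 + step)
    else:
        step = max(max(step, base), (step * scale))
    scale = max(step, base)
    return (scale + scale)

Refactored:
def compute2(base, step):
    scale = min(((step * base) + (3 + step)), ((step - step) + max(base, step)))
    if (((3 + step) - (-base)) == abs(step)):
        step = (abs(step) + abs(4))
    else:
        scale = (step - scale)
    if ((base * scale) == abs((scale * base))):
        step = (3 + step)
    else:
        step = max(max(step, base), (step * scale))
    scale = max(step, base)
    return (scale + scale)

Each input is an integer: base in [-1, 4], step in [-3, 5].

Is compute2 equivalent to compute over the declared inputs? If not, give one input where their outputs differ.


This is a faithful refactor — same computation, different form, but the computed results match everywhere.
Spot check at base=-1, step=5 — compute: scale := 3 | (((3 + step) - (-base)) == abs(step)): false | scale := 2 | (abs((scale * base)) == (base * scale)): false | step := 10 | scale := 10 | result 20. compute2: scale := 3 | (((3 + step) - (-base)) == abs(step)): false | scale := 2 | ((base * scale) == abs((scale * base))): false | step := 10 | scale := 10 | result 20. Both give 20.
An exhaustive pass over the 54 declared inputs shows identical outputs.
verdict: equivalent


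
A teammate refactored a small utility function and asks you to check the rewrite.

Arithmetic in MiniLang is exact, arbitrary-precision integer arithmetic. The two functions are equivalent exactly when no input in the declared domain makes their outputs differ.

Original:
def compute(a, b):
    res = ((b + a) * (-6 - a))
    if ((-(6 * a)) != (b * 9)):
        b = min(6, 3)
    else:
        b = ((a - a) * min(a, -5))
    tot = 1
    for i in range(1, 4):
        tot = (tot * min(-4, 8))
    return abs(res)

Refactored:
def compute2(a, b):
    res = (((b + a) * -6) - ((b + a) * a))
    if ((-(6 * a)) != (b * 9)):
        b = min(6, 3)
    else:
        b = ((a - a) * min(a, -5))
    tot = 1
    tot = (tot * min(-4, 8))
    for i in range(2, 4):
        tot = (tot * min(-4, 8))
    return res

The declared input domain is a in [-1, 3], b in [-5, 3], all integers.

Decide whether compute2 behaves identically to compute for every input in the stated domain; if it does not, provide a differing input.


a=-1, b=2 yields 5 from compute but -5 from compute2.
verdict: not equivalent; witness: a=-1, b=2


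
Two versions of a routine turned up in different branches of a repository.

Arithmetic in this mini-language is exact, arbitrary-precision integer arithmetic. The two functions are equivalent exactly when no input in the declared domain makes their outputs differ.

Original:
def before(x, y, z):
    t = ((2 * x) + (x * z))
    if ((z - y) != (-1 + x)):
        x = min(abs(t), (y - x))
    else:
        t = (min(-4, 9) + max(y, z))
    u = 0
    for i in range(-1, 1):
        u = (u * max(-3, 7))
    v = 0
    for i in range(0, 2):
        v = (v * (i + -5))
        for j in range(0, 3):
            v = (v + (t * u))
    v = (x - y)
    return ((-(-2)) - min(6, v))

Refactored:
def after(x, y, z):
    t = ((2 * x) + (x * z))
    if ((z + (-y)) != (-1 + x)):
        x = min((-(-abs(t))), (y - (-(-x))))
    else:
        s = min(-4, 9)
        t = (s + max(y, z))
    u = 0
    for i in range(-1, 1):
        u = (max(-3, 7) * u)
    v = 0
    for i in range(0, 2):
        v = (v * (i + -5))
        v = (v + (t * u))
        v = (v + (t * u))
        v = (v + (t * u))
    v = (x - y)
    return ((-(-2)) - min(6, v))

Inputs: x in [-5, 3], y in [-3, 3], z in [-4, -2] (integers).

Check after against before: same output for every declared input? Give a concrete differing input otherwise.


Equivalent — the differences include local variable names differ, loop structure differs, statement counts differ, arithmetic usage differs, yet no declared input distinguishes the two.
As a probe, take x=-1, y=2, z=-3: before runs t = 1; ((z - y) != (-1 + x)) -> true; x = 1; u = 0; [i=-1]; u = 0; [i=0]; u = 0; v = 0; [i=0]; v = 0; [j=0]; v = 0; [j=1]; v = 0; [j=2]; v = 0; [i=1]; v = 0; [j=0]; v = 0; [j=1]; v = 0; [j=2]; v = 0; v = -1; return 3; after runs t = 1; ((z + (-y)) != (-1 + x)) -> true; x = 1; u = 0; [i=-1]; u = 0; [i=0]; u = 0; v = 0; [i=0]; v = 0; v = 0; v = 0; v = 0; [i=1]; v = 0; v = 0; v = 0; v = 0; v = -1; return 3; both end at 3.
Across all 189 domain points the two functions coincide.
verdict: equivalent


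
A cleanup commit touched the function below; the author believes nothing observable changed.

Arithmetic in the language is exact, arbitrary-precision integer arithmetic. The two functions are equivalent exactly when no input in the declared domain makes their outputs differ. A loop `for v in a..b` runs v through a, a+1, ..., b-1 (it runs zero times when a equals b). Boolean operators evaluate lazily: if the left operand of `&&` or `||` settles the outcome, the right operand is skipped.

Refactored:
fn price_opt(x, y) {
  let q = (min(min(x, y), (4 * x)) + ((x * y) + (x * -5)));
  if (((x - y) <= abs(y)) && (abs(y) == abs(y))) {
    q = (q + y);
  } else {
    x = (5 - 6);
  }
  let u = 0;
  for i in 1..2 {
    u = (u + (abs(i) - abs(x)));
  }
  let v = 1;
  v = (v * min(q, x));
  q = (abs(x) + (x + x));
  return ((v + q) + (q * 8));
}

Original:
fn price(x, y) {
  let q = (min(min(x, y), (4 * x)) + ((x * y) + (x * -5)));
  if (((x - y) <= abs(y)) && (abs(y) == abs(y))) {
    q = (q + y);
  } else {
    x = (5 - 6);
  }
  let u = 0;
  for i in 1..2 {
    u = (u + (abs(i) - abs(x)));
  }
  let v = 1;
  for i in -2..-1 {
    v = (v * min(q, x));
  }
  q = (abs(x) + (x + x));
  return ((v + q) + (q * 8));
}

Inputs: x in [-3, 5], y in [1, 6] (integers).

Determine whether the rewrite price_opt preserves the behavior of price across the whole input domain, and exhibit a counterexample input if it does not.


Reading the diff, among the changes: statement counts differ, plus loop structure differs.
One worked example (x=-3, y=2) — price: q=-3, then (((x - y) <= abs(y)) && (abs(y) == abs(y))) is true, then q=-1, then u=0, then (i=1), then u=-2, then v=1, then (i=-2), then v=-3, then q=-3, then returns -30; price_opt: q=-3, then (((x - y) <= abs(y)) && (abs(y) == abs(y))) is true, then q=-1, then u=0, then (i=1), then u=-2, then v=1, then v=-3, then q=-3, then returns -30; agreement on -30.
Checked all 54 inputs in the declared domain: the outputs agree on every one.
verdict: equivalent


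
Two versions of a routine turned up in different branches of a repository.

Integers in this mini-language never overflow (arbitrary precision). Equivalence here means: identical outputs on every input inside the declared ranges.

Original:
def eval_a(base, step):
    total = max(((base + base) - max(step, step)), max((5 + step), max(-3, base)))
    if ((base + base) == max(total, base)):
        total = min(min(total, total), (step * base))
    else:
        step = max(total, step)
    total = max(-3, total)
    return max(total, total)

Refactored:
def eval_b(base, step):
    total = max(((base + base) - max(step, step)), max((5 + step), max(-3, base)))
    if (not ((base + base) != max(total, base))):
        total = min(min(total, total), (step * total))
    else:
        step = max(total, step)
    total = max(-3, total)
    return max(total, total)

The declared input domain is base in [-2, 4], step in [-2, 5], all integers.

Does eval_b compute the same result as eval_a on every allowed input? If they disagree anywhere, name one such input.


Run the pair on base=3, step=1.
eval_a: total becomes 6; next ((base + base) == max(total, base)) evaluates to true; next total becomes 3; next total becomes 3; next final value 3
eval_b: total becomes 6; next (not ((base + base) != max(total, base))) evaluates to true; next total becomes 6; next total becomes 6; next final value 6
3 and 6 differ, so these are not the same function on this domain.
verdict: not equivalent; witness: base=3, step=1


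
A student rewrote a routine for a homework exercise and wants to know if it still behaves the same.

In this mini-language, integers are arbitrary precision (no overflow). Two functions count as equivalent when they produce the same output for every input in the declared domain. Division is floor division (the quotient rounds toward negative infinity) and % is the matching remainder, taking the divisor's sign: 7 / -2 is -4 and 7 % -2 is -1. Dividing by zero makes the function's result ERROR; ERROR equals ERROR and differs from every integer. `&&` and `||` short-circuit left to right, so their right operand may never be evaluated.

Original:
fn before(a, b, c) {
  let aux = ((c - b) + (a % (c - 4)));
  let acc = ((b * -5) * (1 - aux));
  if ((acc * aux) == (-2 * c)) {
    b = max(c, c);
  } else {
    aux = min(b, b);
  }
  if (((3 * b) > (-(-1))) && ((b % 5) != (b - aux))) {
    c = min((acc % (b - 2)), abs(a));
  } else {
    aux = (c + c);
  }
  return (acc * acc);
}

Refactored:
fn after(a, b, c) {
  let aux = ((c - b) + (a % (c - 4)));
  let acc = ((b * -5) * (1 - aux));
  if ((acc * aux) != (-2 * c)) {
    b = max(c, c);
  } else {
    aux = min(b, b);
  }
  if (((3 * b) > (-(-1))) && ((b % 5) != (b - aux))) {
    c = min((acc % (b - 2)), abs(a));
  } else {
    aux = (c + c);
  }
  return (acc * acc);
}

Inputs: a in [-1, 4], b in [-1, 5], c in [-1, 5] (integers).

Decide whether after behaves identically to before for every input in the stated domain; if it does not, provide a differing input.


Consider the input a=-1, b=-1, c=2.
before: aux=2, then acc=-5, then ((acc * aux) == (-2 * c)) is false, then aux=-1, then (((3 * b) > (-(-1))) && ((b % 5) != (b - aux))) is false, then aux=4, then returns 25
after: aux=2, then acc=-5, then ((acc * aux) != (-2 * c)) is true, then b=2, then (((3 * b) > (-(-1))) && ((b % 5) != (b - aux))) is true, then a zero divisor aborts: ERROR
25 vs ERROR — the two versions disagree here.
verdict: not equivalent; witness: a=-1, b=-1, c=2


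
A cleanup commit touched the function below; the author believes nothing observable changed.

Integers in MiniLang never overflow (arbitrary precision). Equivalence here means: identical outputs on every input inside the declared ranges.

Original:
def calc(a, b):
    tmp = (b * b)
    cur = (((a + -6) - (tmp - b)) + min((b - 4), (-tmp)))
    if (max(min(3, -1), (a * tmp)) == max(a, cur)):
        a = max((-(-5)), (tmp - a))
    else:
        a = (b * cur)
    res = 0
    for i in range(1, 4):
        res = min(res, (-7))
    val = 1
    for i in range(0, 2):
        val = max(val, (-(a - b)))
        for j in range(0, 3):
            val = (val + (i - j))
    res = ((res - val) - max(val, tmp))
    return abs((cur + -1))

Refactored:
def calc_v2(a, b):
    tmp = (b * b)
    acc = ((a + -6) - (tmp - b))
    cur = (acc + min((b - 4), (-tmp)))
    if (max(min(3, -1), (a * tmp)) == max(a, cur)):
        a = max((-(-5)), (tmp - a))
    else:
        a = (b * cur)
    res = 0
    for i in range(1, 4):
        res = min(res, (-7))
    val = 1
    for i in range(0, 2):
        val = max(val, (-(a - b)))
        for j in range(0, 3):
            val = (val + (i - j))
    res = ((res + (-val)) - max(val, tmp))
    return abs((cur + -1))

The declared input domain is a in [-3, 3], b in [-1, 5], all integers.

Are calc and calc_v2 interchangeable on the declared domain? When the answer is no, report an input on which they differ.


This is a faithful refactor — arithmetic usage differs, plus statement counts differ, plus local variable names differ, but the computed results match everywhere.
One worked example (a=1, b=1) — calc: tmp = 1; cur = -8; (max(min(3, -1), (a * tmp)) == max(a, cur)) -> true; a = 5; res = 0; [i=1]; res = -7; [i=2]; res = -7; [i=3]; res = -7; val = 1; [i=0]; val = 1; [j=0]; val = 1; [j=1]; val = 0; [j=2]; val = -2; [i=1]; val = -2; [j=0]; val = -1; [j=1]; val = -1; [j=2]; val = -2; res = -6; return 9; calc_v2: tmp = 1; acc = -5; cur = -8; (max(min(3, -1), (a * tmp)) == max(a, cur)) -> true; a = 5; res = 0; [i=1]; res = -7; [i=2]; res = -7; [i=3]; res = -7; val = 1; [i=0]; val = 1; [j=0]; val = 1; [j=1]; val = 0; [j=2]; val = -2; [i=1]; val = -2; [j=0]; val = -1; [j=1]; val = -1; [j=2]; val = -2; res = -6; return 9; agreement on 9.
Sweeping the whole domain (49 inputs) finds no disagreement.
verdict: equivalent


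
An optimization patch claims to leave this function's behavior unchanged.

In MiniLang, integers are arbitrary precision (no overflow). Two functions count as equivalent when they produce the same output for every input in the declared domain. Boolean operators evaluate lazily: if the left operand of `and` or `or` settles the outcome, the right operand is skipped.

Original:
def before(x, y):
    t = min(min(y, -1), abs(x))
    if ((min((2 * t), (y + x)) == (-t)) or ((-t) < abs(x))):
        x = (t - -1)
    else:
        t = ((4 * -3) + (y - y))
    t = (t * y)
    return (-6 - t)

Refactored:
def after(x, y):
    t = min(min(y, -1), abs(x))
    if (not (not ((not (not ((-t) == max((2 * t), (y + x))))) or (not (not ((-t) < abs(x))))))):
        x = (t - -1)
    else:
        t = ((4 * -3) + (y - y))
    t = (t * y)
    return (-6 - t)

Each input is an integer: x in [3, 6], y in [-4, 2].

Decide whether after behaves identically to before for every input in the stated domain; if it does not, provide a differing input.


The edit looks behavioral (`min((2 * t), (y + x))` became `max((2 * t), (y + x))`), but over these ranges it never changes the outcome; all 28 inputs agree.
verdict: equivalent


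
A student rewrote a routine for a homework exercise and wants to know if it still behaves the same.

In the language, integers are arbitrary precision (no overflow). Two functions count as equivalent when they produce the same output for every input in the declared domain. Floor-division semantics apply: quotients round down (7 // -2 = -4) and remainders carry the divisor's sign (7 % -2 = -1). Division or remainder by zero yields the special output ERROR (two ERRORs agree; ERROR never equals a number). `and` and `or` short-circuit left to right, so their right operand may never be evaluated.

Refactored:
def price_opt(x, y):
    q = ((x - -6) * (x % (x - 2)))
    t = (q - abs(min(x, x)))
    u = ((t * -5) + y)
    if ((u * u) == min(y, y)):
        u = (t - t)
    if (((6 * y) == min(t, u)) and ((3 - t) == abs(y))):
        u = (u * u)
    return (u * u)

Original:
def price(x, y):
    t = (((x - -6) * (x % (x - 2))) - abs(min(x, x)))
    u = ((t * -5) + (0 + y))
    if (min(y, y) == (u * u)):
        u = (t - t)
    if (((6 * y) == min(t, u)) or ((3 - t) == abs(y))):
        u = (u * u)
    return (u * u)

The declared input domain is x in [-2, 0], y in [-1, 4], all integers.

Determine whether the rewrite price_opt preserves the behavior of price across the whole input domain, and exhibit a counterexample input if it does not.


Try x=-1, y=-1.
price: t becomes -6; next u becomes 29; next (min(y, y) == (u * u)) evaluates to false; next (((6 * y) == min(t, u)) or ((3 - t) == abs(y))) evaluates to true; next u becomes 841; next final value 707281
price_opt: q becomes -5; next t becomes -6; next u becomes 29; next ((u * u) == min(y, y)) evaluates to false; next (((6 * y) == min(t, u)) and ((3 - t) == abs(y))) evaluates to false; next final value 841
707281 against 841: the behavior changed.
verdict: not equivalent; witness: x=-1, y=-1


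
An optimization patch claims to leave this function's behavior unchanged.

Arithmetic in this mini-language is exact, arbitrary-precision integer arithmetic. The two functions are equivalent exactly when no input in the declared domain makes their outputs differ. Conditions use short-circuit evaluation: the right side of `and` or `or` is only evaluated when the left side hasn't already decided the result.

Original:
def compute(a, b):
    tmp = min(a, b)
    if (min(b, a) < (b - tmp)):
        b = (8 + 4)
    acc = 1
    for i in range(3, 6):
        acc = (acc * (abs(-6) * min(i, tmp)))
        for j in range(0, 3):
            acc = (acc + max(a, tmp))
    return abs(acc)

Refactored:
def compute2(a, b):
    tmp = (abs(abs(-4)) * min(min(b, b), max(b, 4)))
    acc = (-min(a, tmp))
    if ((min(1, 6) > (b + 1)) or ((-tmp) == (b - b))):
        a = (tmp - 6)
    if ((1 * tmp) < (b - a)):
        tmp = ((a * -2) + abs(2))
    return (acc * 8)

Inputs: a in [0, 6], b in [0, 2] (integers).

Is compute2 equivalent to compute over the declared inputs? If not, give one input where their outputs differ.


These are not equivalent — on a=1, b=0 the outputs split (3 vs 0).
compute: tmp := 0 | (min(b, a) < (b - tmp)): false | acc := 1 | iter i=3: | acc := 0 | iter j=0: | acc := 1 | iter j=1: | acc := 2 | iter j=2: | acc := 3 | iter i=4: | acc := 0 | iter j=0: | acc := 1 | iter j=1: | acc := 2 | iter j=2: | acc := 3 | iter i=5: | acc := 0 | iter j=0: | acc := 1 | iter j=1: | acc := 2 | iter j=2: | acc := 3 | result 3
compute2: tmp := 0 | acc := 0 | ((min(1, 6) > (b + 1)) or ((-tmp) == (b - b))): true | a := -6 | ((1 * tmp) < (b - a)): true | tmp := 14 | result 0
verdict: not equivalent; witness: a=1, b=0


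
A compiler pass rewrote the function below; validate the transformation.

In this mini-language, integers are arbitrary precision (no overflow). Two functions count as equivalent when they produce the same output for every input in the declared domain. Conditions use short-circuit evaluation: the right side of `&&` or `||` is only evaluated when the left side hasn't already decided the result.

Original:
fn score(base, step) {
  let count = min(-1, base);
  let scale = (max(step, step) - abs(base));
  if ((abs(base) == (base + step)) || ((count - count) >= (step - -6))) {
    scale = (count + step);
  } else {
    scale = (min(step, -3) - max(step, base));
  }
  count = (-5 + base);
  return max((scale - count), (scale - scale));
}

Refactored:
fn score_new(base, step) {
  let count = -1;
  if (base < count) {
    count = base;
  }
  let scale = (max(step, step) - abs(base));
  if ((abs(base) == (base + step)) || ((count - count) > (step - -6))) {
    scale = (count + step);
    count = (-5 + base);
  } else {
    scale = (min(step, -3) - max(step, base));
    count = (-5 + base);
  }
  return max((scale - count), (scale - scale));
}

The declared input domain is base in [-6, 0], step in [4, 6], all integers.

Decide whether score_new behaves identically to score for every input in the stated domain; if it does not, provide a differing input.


The one real change (`((count - count) >= (step - -6))` became `((count - count) > (step - -6))`) has no effect anywhere in the declared ranges.
As a probe, take base=0, step=5: score runs count := -1 | scale := 5 | ((abs(base) == (base + step)) || ((count - count) >= (step - -6))): false | scale := -8 | count := -5 | result 0; score_new runs count := -1 | (base < count): false | scale := 5 | ((abs(base) == (base + step)) || ((count - count) > (step - -6))): false | scale := -8 | count := -5 | result 0; both end at 0.
Across all 21 domain points the two functions coincide.
verdict: equivalent


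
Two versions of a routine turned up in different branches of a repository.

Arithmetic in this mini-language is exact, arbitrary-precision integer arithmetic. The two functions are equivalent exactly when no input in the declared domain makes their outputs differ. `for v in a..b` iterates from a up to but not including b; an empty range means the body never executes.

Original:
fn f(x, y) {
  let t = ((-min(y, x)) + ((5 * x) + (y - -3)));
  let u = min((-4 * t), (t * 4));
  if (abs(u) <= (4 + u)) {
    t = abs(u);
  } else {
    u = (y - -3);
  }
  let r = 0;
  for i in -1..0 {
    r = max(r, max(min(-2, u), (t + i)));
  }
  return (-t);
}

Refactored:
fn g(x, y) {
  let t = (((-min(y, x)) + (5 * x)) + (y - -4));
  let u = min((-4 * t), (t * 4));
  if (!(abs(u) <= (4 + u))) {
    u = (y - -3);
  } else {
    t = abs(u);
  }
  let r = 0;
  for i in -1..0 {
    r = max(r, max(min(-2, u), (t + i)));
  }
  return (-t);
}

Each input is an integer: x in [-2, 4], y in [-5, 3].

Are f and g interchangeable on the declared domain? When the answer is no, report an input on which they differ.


Run the pair on x=-2, y=-5.
f: t := -7 | u := -28 | (abs(u) <= (4 + u)): false | u := -2 | r := 0 | iter i=-1: | r := 0 | result 7
g: t := -6 | u := -24 | (!(abs(u) <= (4 + u))): true | u := -2 | r := 0 | iter i=-1: | r := 0 | result 6
7 and 6 differ, so these are not the same function on this domain.
verdict: not equivalent; witness: x=-2, y=-5


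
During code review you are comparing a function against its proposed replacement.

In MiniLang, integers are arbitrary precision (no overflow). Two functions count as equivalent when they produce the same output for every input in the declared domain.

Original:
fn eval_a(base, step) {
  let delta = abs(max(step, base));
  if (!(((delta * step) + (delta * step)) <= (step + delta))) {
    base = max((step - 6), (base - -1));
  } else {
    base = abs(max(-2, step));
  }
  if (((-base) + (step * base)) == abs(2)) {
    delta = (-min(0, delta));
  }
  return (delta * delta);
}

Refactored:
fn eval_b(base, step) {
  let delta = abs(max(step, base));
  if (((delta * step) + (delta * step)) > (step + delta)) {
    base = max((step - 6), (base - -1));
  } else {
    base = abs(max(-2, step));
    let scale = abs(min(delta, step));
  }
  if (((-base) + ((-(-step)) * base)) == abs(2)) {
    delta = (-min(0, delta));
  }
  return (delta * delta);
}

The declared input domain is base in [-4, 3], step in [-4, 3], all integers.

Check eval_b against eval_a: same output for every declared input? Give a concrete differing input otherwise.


Behavior is preserved: although boolean connective usage differs, plus min/max/abs usage differs, plus local variable names differ, plus comparison usage differs, plus statement counts differ, the outputs never diverge.
Spot check at base=0, step=-2 — eval_a: delta := 0 | (!(((delta * step) + (delta * step)) <= (step + delta))): true | base := 1 | (((-base) + (step * base)) == abs(2)): false | result 0. eval_b: delta := 0 | (((delta * step) + (delta * step)) > (step + delta)): true | base := 1 | (((-base) + ((-(-step)) * base)) == abs(2)): false | result 0. Both give 0.
Every one of the 64 inputs gives matching results.
verdict: equivalent


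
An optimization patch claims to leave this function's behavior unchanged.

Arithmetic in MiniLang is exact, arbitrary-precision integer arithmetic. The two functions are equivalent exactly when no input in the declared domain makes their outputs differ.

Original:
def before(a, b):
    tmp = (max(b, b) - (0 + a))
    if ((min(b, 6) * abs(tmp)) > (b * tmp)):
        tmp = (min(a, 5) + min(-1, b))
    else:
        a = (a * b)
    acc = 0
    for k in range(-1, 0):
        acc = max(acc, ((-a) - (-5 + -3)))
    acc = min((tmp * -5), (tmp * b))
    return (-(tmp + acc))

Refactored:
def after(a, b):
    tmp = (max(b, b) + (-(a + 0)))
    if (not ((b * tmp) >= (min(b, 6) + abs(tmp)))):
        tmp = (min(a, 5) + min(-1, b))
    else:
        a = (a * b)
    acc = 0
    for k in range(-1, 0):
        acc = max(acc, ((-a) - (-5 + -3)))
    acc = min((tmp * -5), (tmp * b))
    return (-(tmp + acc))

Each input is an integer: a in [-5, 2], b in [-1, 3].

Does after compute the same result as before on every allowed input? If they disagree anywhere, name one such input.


Take a=-5, b=-1.
before: tmp=4, then ((min(b, 6) * abs(tmp)) > (b * tmp)) is false, then a=5, then acc=0, then (k=-1), then acc=3, then acc=-20, then returns 16
after: tmp=4, then (not ((b * tmp) >= (min(b, 6) + abs(tmp)))) is true, then tmp=-6, then acc=0, then (k=-1), then acc=13, then acc=6, then returns 0
16 vs 0 — the two versions disagree here.
verdict: not equivalent; witness: a=-5, b=-1
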